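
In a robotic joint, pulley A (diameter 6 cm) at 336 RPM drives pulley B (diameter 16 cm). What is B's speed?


Given: D1 = 6 cm, w1 = 336 RPM, D2 = 16 cm
Using D1*w1 = D2*w2
w2 = D1*w1 / D2
w2 = 6*336 / 16
w2 = 2016 / 16
w2 = 126 RPM

126 RPM


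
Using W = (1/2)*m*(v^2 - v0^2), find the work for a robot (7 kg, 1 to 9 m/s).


Given: m = 7 kg, v0 = 1 m/s, v = 9 m/s
Using W = (1/2)*m*(v^2 - v0^2)
v^2 = 9^2 = 81
v0^2 = 1^2 = 1
v^2 - v0^2 = 81 - 1 = 80
W = (1/2)*7*80 = 280 J

280 J


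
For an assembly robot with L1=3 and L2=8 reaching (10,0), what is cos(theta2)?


Given: L1 = 3, L2 = 8, target (x, y) = (10, 0)
Using cos(theta2) = (x^2 + y^2 - L1^2 - L2^2) / (2*L1*L2)
x^2 + y^2 = 10^2 + 0 = 100
L1^2 + L2^2 = 9 + 64 = 73
Numerator = 100 - 73 = 27
Denominator = 2*3*8 = 48
cos(theta2) = 27/48 = 9/16

9/16


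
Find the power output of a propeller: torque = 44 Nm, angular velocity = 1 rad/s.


Given: tau = 44 Nm, omega = 1 rad/s
Using P = tau * omega
P = 44 * 1
P = 44 W

44 W


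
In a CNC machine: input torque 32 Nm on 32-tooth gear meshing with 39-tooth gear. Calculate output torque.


Given: N1 = 32, N2 = 39, T1 = 32 Nm
Using T2/T1 = N2/N1
T2 = T1 * N2 / N1
T2 = 32 * 39 / 32
T2 = 1248 / 32
T2 = 39 Nm

39 Nm


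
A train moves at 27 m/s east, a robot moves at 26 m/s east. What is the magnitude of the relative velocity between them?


Given: v_A = 27 m/s east, v_B = 26 m/s east
Both move in the same direction; relative speed = |v_A - v_B|
|27 - 26| = |1|
= 1 m/s

1 m/s


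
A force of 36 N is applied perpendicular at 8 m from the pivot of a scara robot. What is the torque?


Given: F = 36 N, r = 8 m, angle = 90 deg (perpendicular)
Using tau = F * r * sin(90)
sin(90) = 1
tau = 36 * 8 * 1
tau = 288 Nm

288 Nm


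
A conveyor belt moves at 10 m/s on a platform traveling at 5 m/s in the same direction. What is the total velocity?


Given: object velocity = 10 m/s, platform velocity = 5 m/s (same direction)
Using classical velocity addition: v_total = v_object + v_platform
v_total = 10 + 5
v_total = 15 m/s

15 m/s


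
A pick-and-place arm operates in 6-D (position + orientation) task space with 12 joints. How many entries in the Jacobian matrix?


Given: task space dimension = 6, joints = 12
Jacobian is a 6 x 12 matrix
Total entries = rows * columns
Total = 6 * 12
Total = 72

72


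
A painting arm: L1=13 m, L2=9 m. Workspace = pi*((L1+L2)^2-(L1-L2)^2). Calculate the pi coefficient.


Given: L1 = 13, L2 = 9
(L1+L2)^2 = (22)^2 = 484
(L1-L2)^2 = (4)^2 = 16
Difference = 484 - 16 = 468
This equals 4*L1*L2 = 4*13*9 = 468
Workspace area = 468*pi

468


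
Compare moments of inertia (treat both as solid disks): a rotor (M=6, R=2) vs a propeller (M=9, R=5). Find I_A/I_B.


Given: M1=6 kg, R1=2 m, M2=9 kg, R2=5 m
For a disk: I = (1/2)*M*R^2, so I_A/I_B = (M1*R1^2)/(M2*R2^2)
M1*R1^2 = 6*4 = 24
M2*R2^2 = 9*25 = 225
I_A/I_B = 24/225 = 8/75

8/75


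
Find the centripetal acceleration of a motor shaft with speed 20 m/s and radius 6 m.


Given: v = 20 m/s, r = 6 m
Using a_c = v^2 / r
a_c = 20^2 / 6
a_c = 400 / 6
a_c = 200/3 m/s^2

200/3 m/s^2


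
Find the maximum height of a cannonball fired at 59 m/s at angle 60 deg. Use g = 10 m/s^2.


Given: v0 = 59 m/s, theta = 60 deg, g = 10 m/s^2
sin^2(60) = 3/4
Using H = v0^2 * sin^2(theta) / (2*g)
H = 59^2 * 3/4 / (2*10)
H = 3481 * 3/4 / 20
H = 10443/4 / 20
H = 10443/80 m

10443/80 m


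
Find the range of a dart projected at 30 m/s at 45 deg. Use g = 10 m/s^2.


Given: v0 = 30 m/s, theta = 45 deg, g = 10 m/s^2
sin(2*45) = sin(90) = 1
Using R = v0^2 * sin(2*theta) / g
R = 30^2 * 1 / 10
R = 900 / 10
R = 90 m

90 m


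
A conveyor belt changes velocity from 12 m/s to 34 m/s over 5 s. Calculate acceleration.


Given: initial velocity v0 = 12 m/s, final velocity v = 34 m/s, time t = 5 s
Using a = (v - v0) / t
a = (34 - 12) / 5
a = 22 / 5
a = 22/5 m/s^2

22/5 m/s^2


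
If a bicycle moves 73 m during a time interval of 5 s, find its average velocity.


Given: distance d = 73 m, time t = 5 s
Using v = d / t
v = 73 / 5
v = 73/5 m/s

73/5 m/s


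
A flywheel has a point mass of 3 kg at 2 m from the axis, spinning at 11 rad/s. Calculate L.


Given: m = 3 kg, r = 2 m, omega = 11 rad/s
For a point mass: I = m*r^2
I = 3*2^2 = 3*4 = 12
L = I*omega = 12*11
L = 132 kg*m^2/s

132 kg*m^2/s


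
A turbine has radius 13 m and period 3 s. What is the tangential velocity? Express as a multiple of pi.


Given: radius r = 13 m, period T = 3 s
Using v = 2*pi*r / T
v = 2*pi*13 / 3
v = 26*pi / 3
v = 26/3*pi m/s

26/3*pi m/s


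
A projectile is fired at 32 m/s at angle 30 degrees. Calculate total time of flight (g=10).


Given: v0 = 32 m/s, theta = 30 deg, g = 10 m/s^2
sin(30) = 1/2
Using T = 2*v0*sin(theta) / g
T = 2*32*1/2 / 10
T = 32 / 10
T = 16/5 s

16/5 s


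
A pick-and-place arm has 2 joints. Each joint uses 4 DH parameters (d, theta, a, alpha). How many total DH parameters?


Given: 2 joints, 4 DH parameters per joint (d, theta, a, alpha)
Total DH parameters = number_of_joints * 4
Total = 2 * 4
Total = 8

8


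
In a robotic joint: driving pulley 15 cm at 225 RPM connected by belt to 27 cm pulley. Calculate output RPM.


Given: D1 = 15 cm, w1 = 225 RPM, D2 = 27 cm
Using D1*w1 = D2*w2
w2 = D1*w1 / D2
w2 = 15*225 / 27
w2 = 3375 / 27
w2 = 125 RPM

125 RPM


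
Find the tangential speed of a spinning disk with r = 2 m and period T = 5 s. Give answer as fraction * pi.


Given: radius r = 2 m, period T = 5 s
Using v = 2*pi*r / T
v = 2*pi*2 / 5
v = 4*pi / 5
v = 4/5*pi m/s

4/5*pi m/s


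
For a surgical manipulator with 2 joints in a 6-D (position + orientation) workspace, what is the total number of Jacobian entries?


Given: task space dimension = 6, joints = 2
Jacobian is a 6 x 2 matrix
Total entries = rows * columns
Total = 6 * 2
Total = 12

12


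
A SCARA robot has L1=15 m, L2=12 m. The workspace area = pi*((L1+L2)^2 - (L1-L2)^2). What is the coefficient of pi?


Given: L1 = 15, L2 = 12
(L1+L2)^2 = (27)^2 = 729
(L1-L2)^2 = (3)^2 = 9
Difference = 729 - 9 = 720
This equals 4*L1*L2 = 4*15*12 = 720
Workspace area = 720*pi

720


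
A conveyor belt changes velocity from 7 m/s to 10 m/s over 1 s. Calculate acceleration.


Given: initial velocity v0 = 7 m/s, final velocity v = 10 m/s, time t = 1 s
Using a = (v - v0) / t
a = (10 - 7) / 1
a = 3 / 1
a = 3 m/s^2

3 m/s^2


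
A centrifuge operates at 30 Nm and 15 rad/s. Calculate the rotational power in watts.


Given: tau = 30 Nm, omega = 15 rad/s
Using P = tau * omega
P = 30 * 15
P = 450 W

450 W


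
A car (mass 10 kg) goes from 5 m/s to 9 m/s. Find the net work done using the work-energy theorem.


Given: m = 10 kg, v0 = 5 m/s, v = 9 m/s
Using W = (1/2)*m*(v^2 - v0^2)
v^2 = 9^2 = 81
v0^2 = 5^2 = 25
v^2 - v0^2 = 81 - 25 = 56
W = (1/2)*10*56 = 280 J

280 J


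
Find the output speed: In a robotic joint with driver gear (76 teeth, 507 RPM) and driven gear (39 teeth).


Given: N1 = 76 teeth, w1 = 507 RPM, N2 = 39 teeth
Using N1*w1 = N2*w2
w2 = N1*w1 / N2
w2 = 76*507 / 39
w2 = 38532 / 39
w2 = 988 RPM

988 RPM


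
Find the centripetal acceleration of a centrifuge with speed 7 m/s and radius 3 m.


Given: v = 7 m/s, r = 3 m
Using a_c = v^2 / r
a_c = 7^2 / 3
a_c = 49 / 3
a_c = 49/3 m/s^2

49/3 m/s^2


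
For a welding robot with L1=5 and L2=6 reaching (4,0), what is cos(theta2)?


Given: L1 = 5, L2 = 6, target (x, y) = (4, 0)
Using cos(theta2) = (x^2 + y^2 - L1^2 - L2^2) / (2*L1*L2)
x^2 + y^2 = 4^2 + 0 = 16
L1^2 + L2^2 = 25 + 36 = 61
Numerator = 16 - 61 = -45
Denominator = 2*5*6 = 60
cos(theta2) = -45/60 = -3/4

-3/4


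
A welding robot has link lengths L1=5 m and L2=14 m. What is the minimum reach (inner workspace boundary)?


Given: L1 = 5 m, L2 = 14 m
For a 2-link planar arm, min reach = |L1 - L2| (second link folded back)
Min reach = |5 - 14|
Min reach = 9 m

9 m


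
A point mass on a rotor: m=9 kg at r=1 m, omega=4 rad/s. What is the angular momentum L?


Given: m = 9 kg, r = 1 m, omega = 4 rad/s
For a point mass: I = m*r^2
I = 9*1^2 = 9*1 = 9
L = I*omega = 9*4
L = 36 kg*m^2/s

36 kg*m^2/s


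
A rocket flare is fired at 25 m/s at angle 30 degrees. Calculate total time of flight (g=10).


Given: v0 = 25 m/s, theta = 30 deg, g = 10 m/s^2
sin(30) = 1/2
Using T = 2*v0*sin(theta) / g
T = 2*25*1/2 / 10
T = 25 / 10
T = 5/2 s

5/2 s


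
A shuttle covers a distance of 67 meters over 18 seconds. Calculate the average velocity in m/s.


Given: distance d = 67 m, time t = 18 s
Using v = d / t
v = 67 / 18
v = 67/18 m/s

67/18 m/s


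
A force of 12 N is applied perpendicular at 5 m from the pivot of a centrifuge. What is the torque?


Given: F = 12 N, r = 5 m, angle = 90 deg (perpendicular)
Using tau = F * r * sin(90)
sin(90) = 1
tau = 12 * 5 * 1
tau = 60 Nm

60 Nm


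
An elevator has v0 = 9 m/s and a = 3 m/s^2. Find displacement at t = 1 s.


Given: v0 = 9 m/s, a = 3 m/s^2, t = 1 s
Using s = v0*t + (1/2)*a*t^2
s = 9*1 + (1/2)*3*1^2
s = 9 + (1/2)*3
s = 9 + 3/2
s = 21/2

21/2 m


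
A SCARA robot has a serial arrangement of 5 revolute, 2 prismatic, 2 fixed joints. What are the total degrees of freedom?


Given: serial robot with 5 revolute, 2 prismatic, 2 fixed joints
DOF contribution per joint type: revolute=1, prismatic=1, spherical=3, fixed=0
DOF = 5*1 + 2*1 + 2*0
DOF = 7

7


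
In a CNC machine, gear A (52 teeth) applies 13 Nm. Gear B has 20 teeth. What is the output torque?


Given: N1 = 52, N2 = 20, T1 = 13 Nm
Using T2/T1 = N2/N1
T2 = T1 * N2 / N1
T2 = 13 * 20 / 52
T2 = 260 / 52
T2 = 5 Nm

5 Nm


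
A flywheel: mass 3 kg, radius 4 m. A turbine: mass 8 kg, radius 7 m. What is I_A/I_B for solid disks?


Given: M1=3 kg, R1=4 m, M2=8 kg, R2=7 m
For a disk: I = (1/2)*M*R^2, so I_A/I_B = (M1*R1^2)/(M2*R2^2)
M1*R1^2 = 3*16 = 48
M2*R2^2 = 8*49 = 392
I_A/I_B = 48/392 = 6/49

6/49


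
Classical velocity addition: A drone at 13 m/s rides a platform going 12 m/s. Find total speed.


Given: object velocity = 13 m/s, platform velocity = 12 m/s (same direction)
Using classical velocity addition: v_total = v_object + v_platform
v_total = 13 + 12
v_total = 25 m/s

25 m/s


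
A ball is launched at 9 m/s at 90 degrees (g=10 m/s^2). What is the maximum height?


Given: v0 = 9 m/s, theta = 90 deg, g = 10 m/s^2
sin^2(90) = 1
Using H = v0^2 * sin^2(theta) / (2*g)
H = 9^2 * 1 / (2*10)
H = 81 * 1 / 20
H = 81 / 20
H = 81/20 m

81/20 m


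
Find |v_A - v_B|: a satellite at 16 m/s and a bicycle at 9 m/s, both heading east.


Given: v_A = 16 m/s east, v_B = 9 m/s east
Both move in the same direction; relative speed = |v_A - v_B|
|16 - 9| = |7|
= 7 m/s

7 m/s


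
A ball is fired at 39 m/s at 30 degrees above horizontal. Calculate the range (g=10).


Given: v0 = 39 m/s, theta = 30 deg, g = 10 m/s^2
sin(2*30) = sin(60) = sqrt(3)/2
Using R = v0^2 * sin(2*theta) / g
R = 39^2 * (sqrt(3)/2) / 10
R = 1521 * sqrt(3) / 20
R = 1521/20*sqrt(3) m

1521/20*sqrt(3) m


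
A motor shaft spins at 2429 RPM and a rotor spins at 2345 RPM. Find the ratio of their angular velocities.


Given: RPM_A = 2429, RPM_B = 2345
omega = 2*pi*RPM/60, so omega_A/omega_B = RPM_A / RPM_B
omega_A/omega_B = 2429 / 2345
omega_A/omega_B = 347/335

347/335


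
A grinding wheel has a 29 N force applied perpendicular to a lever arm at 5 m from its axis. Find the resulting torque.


Given: F = 29 N, r = 5 m, angle = 90 deg (perpendicular)
Using tau = F * r * sin(90)
sin(90) = 1
tau = 29 * 5 * 1
tau = 145 Nm

145 Nm


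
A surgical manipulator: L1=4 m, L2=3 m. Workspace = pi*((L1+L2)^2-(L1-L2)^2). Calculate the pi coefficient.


Given: L1 = 4, L2 = 3
(L1+L2)^2 = (7)^2 = 49
(L1-L2)^2 = (1)^2 = 1
Difference = 49 - 1 = 48
This equals 4*L1*L2 = 4*4*3 = 48
Workspace area = 48*pi

48


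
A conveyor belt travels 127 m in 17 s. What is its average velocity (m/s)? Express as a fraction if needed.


Given: distance d = 127 m, time t = 17 s
Using v = d / t
v = 127 / 17
v = 127/17 m/s

127/17 m/s


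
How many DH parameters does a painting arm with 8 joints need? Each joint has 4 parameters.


Given: 8 joints, 4 DH parameters per joint (d, theta, a, alpha)
Total DH parameters = number_of_joints * 4
Total = 8 * 4
Total = 32

32


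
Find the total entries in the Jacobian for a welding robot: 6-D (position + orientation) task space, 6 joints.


Given: task space dimension = 6, joints = 6
Jacobian is a 6 x 6 matrix
Total entries = rows * columns
Total = 6 * 6
Total = 36

36


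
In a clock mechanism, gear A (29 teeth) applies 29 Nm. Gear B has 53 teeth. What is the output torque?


Given: N1 = 29, N2 = 53, T1 = 29 Nm
Using T2/T1 = N2/N1
T2 = T1 * N2 / N1
T2 = 29 * 53 / 29
T2 = 1537 / 29
T2 = 53 Nm

53 Nm


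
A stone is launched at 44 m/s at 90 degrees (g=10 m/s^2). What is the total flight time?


Given: v0 = 44 m/s, theta = 90 deg, g = 10 m/s^2
sin(90) = 1
Using T = 2*v0*sin(theta) / g
T = 2*44*1 / 10
T = 88 / 10
T = 44/5 s

44/5 s


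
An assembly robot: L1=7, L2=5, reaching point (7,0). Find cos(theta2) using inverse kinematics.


Given: L1 = 7, L2 = 5, target (x, y) = (7, 0)
Using cos(theta2) = (x^2 + y^2 - L1^2 - L2^2) / (2*L1*L2)
x^2 + y^2 = 7^2 + 0 = 49
L1^2 + L2^2 = 49 + 25 = 74
Numerator = 49 - 74 = -25
Denominator = 2*7*5 = 70
cos(theta2) = -25/70 = -5/14

-5/14


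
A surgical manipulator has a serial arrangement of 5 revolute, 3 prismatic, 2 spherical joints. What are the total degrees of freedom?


Given: serial robot with 5 revolute, 3 prismatic, 2 spherical joints
DOF contribution per joint type: revolute=1, prismatic=1, spherical=3, fixed=0
DOF = 5*1 + 3*1 + 2*3
DOF = 14

14


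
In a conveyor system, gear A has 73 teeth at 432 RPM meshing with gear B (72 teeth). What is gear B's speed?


Given: N1 = 73 teeth, w1 = 432 RPM, N2 = 72 teeth
Using N1*w1 = N2*w2
w2 = N1*w1 / N2
w2 = 73*432 / 72
w2 = 31536 / 72
w2 = 438 RPM

438 RPM


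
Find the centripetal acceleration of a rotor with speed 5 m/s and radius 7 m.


Given: v = 5 m/s, r = 7 m
Using a_c = v^2 / r
a_c = 5^2 / 7
a_c = 25 / 7
a_c = 25/7 m/s^2

25/7 m/s^2


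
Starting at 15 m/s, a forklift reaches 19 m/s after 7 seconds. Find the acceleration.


Given: initial velocity v0 = 15 m/s, final velocity v = 19 m/s, time t = 7 s
Using a = (v - v0) / t
a = (19 - 15) / 7
a = 4 / 7
a = 4/7 m/s^2

4/7 m/s^2


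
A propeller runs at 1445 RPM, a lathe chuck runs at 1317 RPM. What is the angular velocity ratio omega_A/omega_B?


Given: RPM_A = 1445, RPM_B = 1317
omega = 2*pi*RPM/60, so omega_A/omega_B = RPM_A / RPM_B
omega_A/omega_B = 1445 / 1317
omega_A/omega_B = 1445/1317

1445/1317


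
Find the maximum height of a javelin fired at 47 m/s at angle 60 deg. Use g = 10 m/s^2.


Given: v0 = 47 m/s, theta = 60 deg, g = 10 m/s^2
sin^2(60) = 3/4
Using H = v0^2 * sin^2(theta) / (2*g)
H = 47^2 * 3/4 / (2*10)
H = 2209 * 3/4 / 20
H = 6627/4 / 20
H = 6627/80 m

6627/80 m


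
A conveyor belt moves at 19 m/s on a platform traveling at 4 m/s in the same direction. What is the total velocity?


Given: object velocity = 19 m/s, platform velocity = 4 m/s (same direction)
Using classical velocity addition: v_total = v_object + v_platform
v_total = 19 + 4
v_total = 23 m/s

23 m/s


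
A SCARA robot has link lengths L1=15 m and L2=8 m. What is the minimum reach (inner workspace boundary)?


Given: L1 = 15 m, L2 = 8 m
For a 2-link planar arm, min reach = |L1 - L2| (second link folded back)
Min reach = |15 - 8|
Min reach = 7 m

7 m


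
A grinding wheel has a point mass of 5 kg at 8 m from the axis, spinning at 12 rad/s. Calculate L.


Given: m = 5 kg, r = 8 m, omega = 12 rad/s
For a point mass: I = m*r^2
I = 5*8^2 = 5*64 = 320
L = I*omega = 320*12
L = 3840 kg*m^2/s

3840 kg*m^2/s


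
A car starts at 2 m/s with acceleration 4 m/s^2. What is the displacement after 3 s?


Given: v0 = 2 m/s, a = 4 m/s^2, t = 3 s
Using s = v0*t + (1/2)*a*t^2
s = 2*3 + (1/2)*4*3^2
s = 6 + (1/2)*36
s = 6 + 18
s = 24

24 m


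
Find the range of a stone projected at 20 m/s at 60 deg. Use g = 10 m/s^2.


Given: v0 = 20 m/s, theta = 60 deg, g = 10 m/s^2
sin(2*60) = sin(120) = sqrt(3)/2
Using R = v0^2 * sin(2*theta) / g
R = 20^2 * (sqrt(3)/2) / 10
R = 400 * sqrt(3) / 20
R = 20*sqrt(3) m

20*sqrt(3) m


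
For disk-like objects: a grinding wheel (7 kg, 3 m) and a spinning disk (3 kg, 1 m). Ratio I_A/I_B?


Given: M1=7 kg, R1=3 m, M2=3 kg, R2=1 m
For a disk: I = (1/2)*M*R^2, so I_A/I_B = (M1*R1^2)/(M2*R2^2)
M1*R1^2 = 7*9 = 63
M2*R2^2 = 3*1 = 3
I_A/I_B = 63/3 = 21

21


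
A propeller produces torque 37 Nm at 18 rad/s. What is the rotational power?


Given: tau = 37 Nm, omega = 18 rad/s
Using P = tau * omega
P = 37 * 18
P = 666 W

666 W


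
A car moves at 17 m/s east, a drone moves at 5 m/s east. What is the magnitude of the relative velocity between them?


Given: v_A = 17 m/s east, v_B = 5 m/s east
Both move in the same direction; relative speed = |v_A - v_B|
|17 - 5| = |12|
= 12 m/s

12 m/s


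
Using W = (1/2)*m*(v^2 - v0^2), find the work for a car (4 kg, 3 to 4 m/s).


Given: m = 4 kg, v0 = 3 m/s, v = 4 m/s
Using W = (1/2)*m*(v^2 - v0^2)
v^2 = 4^2 = 16
v0^2 = 3^2 = 9
v^2 - v0^2 = 16 - 9 = 7
W = (1/2)*4*7 = 14 J

14 J


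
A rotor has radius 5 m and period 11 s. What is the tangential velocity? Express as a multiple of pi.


Given: radius r = 5 m, period T = 11 s
Using v = 2*pi*r / T
v = 2*pi*5 / 11
v = 10*pi / 11
v = 10/11*pi m/s

10/11*pi m/s


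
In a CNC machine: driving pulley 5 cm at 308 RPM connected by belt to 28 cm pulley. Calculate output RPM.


Given: D1 = 5 cm, w1 = 308 RPM, D2 = 28 cm
Using D1*w1 = D2*w2
w2 = D1*w1 / D2
w2 = 5*308 / 28
w2 = 1540 / 28
w2 = 55 RPM

55 RPM


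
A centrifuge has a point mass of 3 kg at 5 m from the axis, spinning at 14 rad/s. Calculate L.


Given: m = 3 kg, r = 5 m, omega = 14 rad/s
For a point mass: I = m*r^2
I = 3*5^2 = 3*25 = 75
L = I*omega = 75*14
L = 1050 kg*m^2/s

1050 kg*m^2/s


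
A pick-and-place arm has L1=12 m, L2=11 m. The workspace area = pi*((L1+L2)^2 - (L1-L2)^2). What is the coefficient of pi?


Given: L1 = 12, L2 = 11
(L1+L2)^2 = (23)^2 = 529
(L1-L2)^2 = (1)^2 = 1
Difference = 529 - 1 = 528
This equals 4*L1*L2 = 4*12*11 = 528
Workspace area = 528*pi

528


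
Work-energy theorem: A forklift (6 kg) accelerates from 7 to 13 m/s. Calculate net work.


Given: m = 6 kg, v0 = 7 m/s, v = 13 m/s
Using W = (1/2)*m*(v^2 - v0^2)
v^2 = 13^2 = 169
v0^2 = 7^2 = 49
v^2 - v0^2 = 169 - 49 = 120
W = (1/2)*6*120 = 360 J

360 J


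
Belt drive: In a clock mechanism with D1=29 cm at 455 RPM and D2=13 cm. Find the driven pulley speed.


Given: D1 = 29 cm, w1 = 455 RPM, D2 = 13 cm
Using D1*w1 = D2*w2
w2 = D1*w1 / D2
w2 = 29*455 / 13
w2 = 13195 / 13
w2 = 1015 RPM

1015 RPM


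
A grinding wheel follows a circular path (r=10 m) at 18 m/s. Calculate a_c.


Given: v = 18 m/s, r = 10 m
Using a_c = v^2 / r
a_c = 18^2 / 10
a_c = 324 / 10
a_c = 162/5 m/s^2

162/5 m/s^2


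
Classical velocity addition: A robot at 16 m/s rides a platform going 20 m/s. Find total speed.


Given: object velocity = 16 m/s, platform velocity = 20 m/s (same direction)
Using classical velocity addition: v_total = v_object + v_platform
v_total = 16 + 20
v_total = 36 m/s

36 m/s


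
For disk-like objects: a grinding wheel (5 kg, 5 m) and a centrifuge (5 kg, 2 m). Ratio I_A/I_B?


Given: M1=5 kg, R1=5 m, M2=5 kg, R2=2 m
For a disk: I = (1/2)*M*R^2, so I_A/I_B = (M1*R1^2)/(M2*R2^2)
M1*R1^2 = 5*25 = 125
M2*R2^2 = 5*4 = 20
I_A/I_B = 125/20 = 25/4

25/4


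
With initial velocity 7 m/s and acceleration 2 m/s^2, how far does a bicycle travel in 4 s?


Given: v0 = 7 m/s, a = 2 m/s^2, t = 4 s
Using s = v0*t + (1/2)*a*t^2
s = 7*4 + (1/2)*2*4^2
s = 28 + (1/2)*32
s = 28 + 16
s = 44

44 m


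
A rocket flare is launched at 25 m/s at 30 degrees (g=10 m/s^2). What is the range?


Given: v0 = 25 m/s, theta = 30 deg, g = 10 m/s^2
sin(2*30) = sin(60) = sqrt(3)/2
Using R = v0^2 * sin(2*theta) / g
R = 25^2 * (sqrt(3)/2) / 10
R = 625 * sqrt(3) / 20
R = 125/4*sqrt(3) m

125/4*sqrt(3) m


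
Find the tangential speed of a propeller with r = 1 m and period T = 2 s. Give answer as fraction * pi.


Given: radius r = 1 m, period T = 2 s
Using v = 2*pi*r / T
v = 2*pi*1 / 2
v = 2*pi / 2
v = 1*pi m/s

1*pi m/s


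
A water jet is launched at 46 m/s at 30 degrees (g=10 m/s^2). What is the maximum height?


Given: v0 = 46 m/s, theta = 30 deg, g = 10 m/s^2
sin^2(30) = 1/4
Using H = v0^2 * sin^2(theta) / (2*g)
H = 46^2 * 1/4 / (2*10)
H = 2116 * 1/4 / 20
H = 529 / 20
H = 529/20 m

529/20 m


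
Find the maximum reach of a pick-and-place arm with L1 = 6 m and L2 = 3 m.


Given: L1 = 6 m, L2 = 3 m
For a 2-link planar arm, max reach = L1 + L2 (fully extended)
Max reach = 6 + 3
Max reach = 9 m

9 m


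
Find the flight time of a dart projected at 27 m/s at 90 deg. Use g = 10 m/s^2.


Given: v0 = 27 m/s, theta = 90 deg, g = 10 m/s^2
sin(90) = 1
Using T = 2*v0*sin(theta) / g
T = 2*27*1 / 10
T = 54 / 10
T = 27/5 s

27/5 s


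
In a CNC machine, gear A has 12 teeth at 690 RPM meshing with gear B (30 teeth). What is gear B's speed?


Given: N1 = 12 teeth, w1 = 690 RPM, N2 = 30 teeth
Using N1*w1 = N2*w2
w2 = N1*w1 / N2
w2 = 12*690 / 30
w2 = 8280 / 30
w2 = 276 RPM

276 RPM


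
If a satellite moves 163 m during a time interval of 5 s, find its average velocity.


Given: distance d = 163 m, time t = 5 s
Using v = d / t
v = 163 / 5
v = 163/5 m/s

163/5 m/s


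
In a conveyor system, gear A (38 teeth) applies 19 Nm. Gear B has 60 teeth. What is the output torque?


Given: N1 = 38, N2 = 60, T1 = 19 Nm
Using T2/T1 = N2/N1
T2 = T1 * N2 / N1
T2 = 19 * 60 / 38
T2 = 1140 / 38
T2 = 30 Nm

30 Nm


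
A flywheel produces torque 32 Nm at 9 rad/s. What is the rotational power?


Given: tau = 32 Nm, omega = 9 rad/s
Using P = tau * omega
P = 32 * 9
P = 288 W

288 W


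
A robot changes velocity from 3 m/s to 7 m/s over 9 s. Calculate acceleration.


Given: initial velocity v0 = 3 m/s, final velocity v = 7 m/s, time t = 9 s
Using a = (v - v0) / t
a = (7 - 3) / 9
a = 4 / 9
a = 4/9 m/s^2

4/9 m/s^2


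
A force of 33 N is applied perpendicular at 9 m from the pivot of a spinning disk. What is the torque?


Given: F = 33 N, r = 9 m, angle = 90 deg (perpendicular)
Using tau = F * r * sin(90)
sin(90) = 1
tau = 33 * 9 * 1
tau = 297 Nm

297 Nm


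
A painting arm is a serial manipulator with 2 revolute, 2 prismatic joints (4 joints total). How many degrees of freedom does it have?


Given: serial robot with 2 revolute, 2 prismatic joints
DOF contribution per joint type: revolute=1, prismatic=1, spherical=3, fixed=0
DOF = 2*1 + 2*1
DOF = 4

4


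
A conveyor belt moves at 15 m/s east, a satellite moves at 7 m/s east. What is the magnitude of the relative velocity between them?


Given: v_A = 15 m/s east, v_B = 7 m/s east
Both move in the same direction; relative speed = |v_A - v_B|
|15 - 7| = |8|
= 8 m/s

8 m/s


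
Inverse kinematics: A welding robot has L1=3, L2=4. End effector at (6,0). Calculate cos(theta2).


Given: L1 = 3, L2 = 4, target (x, y) = (6, 0)
Using cos(theta2) = (x^2 + y^2 - L1^2 - L2^2) / (2*L1*L2)
x^2 + y^2 = 6^2 + 0 = 36
L1^2 + L2^2 = 9 + 16 = 25
Numerator = 36 - 25 = 11
Denominator = 2*3*4 = 24
cos(theta2) = 11/24 = 11/24

11/24


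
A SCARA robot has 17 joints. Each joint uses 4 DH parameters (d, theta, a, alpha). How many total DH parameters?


Given: 17 joints, 4 DH parameters per joint (d, theta, a, alpha)
Total DH parameters = number_of_joints * 4
Total = 17 * 4
Total = 68

68


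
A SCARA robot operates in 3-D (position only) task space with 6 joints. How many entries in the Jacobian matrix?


Given: task space dimension = 3, joints = 6
Jacobian is a 3 x 6 matrix
Total entries = rows * columns
Total = 3 * 6
Total = 18

18


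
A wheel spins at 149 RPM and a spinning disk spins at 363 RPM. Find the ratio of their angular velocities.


Given: RPM_A = 149, RPM_B = 363
omega = 2*pi*RPM/60, so omega_A/omega_B = RPM_A / RPM_B
omega_A/omega_B = 149 / 363
omega_A/omega_B = 149/363

149/363


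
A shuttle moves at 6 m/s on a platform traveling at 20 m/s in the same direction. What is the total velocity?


Given: object velocity = 6 m/s, platform velocity = 20 m/s (same direction)
Using classical velocity addition: v_total = v_object + v_platform
v_total = 6 + 20
v_total = 26 m/s

26 m/s


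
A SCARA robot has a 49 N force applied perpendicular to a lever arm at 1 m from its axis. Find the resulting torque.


Given: F = 49 N, r = 1 m, angle = 90 deg (perpendicular)
Using tau = F * r * sin(90)
sin(90) = 1
tau = 49 * 1 * 1
tau = 49 Nm

49 Nm


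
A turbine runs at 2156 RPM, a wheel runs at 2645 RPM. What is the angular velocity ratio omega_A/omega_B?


Given: RPM_A = 2156, RPM_B = 2645
omega = 2*pi*RPM/60, so omega_A/omega_B = RPM_A / RPM_B
omega_A/omega_B = 2156 / 2645
omega_A/omega_B = 2156/2645

2156/2645


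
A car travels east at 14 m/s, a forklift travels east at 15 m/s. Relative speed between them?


Given: v_A = 14 m/s east, v_B = 15 m/s east
Both move in the same direction; relative speed = |v_A - v_B|
|14 - 15| = |-1|
= 1 m/s

1 m/s


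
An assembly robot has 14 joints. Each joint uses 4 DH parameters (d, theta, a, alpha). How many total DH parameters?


Given: 14 joints, 4 DH parameters per joint (d, theta, a, alpha)
Total DH parameters = number_of_joints * 4
Total = 14 * 4
Total = 56

56


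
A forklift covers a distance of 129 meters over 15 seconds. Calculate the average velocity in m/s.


Given: distance d = 129 m, time t = 15 s
Using v = d / t
v = 129 / 15
v = 43/5 m/s

43/5 m/s


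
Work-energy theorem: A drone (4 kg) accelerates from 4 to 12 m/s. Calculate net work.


Given: m = 4 kg, v0 = 4 m/s, v = 12 m/s
Using W = (1/2)*m*(v^2 - v0^2)
v^2 = 12^2 = 144
v0^2 = 4^2 = 16
v^2 - v0^2 = 144 - 16 = 128
W = (1/2)*4*128 = 256 J

256 J


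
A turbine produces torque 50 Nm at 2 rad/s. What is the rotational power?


Given: tau = 50 Nm, omega = 2 rad/s
Using P = tau * omega
P = 50 * 2
P = 100 W

100 W


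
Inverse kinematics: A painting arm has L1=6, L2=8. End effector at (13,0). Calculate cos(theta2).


Given: L1 = 6, L2 = 8, target (x, y) = (13, 0)
Using cos(theta2) = (x^2 + y^2 - L1^2 - L2^2) / (2*L1*L2)
x^2 + y^2 = 13^2 + 0 = 169
L1^2 + L2^2 = 36 + 64 = 100
Numerator = 169 - 100 = 69
Denominator = 2*6*8 = 96
cos(theta2) = 69/96 = 23/32

23/32


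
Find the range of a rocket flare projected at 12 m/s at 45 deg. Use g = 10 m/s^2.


Given: v0 = 12 m/s, theta = 45 deg, g = 10 m/s^2
sin(2*45) = sin(90) = 1
Using R = v0^2 * sin(2*theta) / g
R = 12^2 * 1 / 10
R = 144 / 10
R = 72/5 m

72/5 m


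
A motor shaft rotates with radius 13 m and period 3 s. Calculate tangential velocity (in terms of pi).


Given: radius r = 13 m, period T = 3 s
Using v = 2*pi*r / T
v = 2*pi*13 / 3
v = 26*pi / 3
v = 26/3*pi m/s

26/3*pi m/s


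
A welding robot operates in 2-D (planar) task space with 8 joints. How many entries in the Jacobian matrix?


Given: task space dimension = 2, joints = 8
Jacobian is a 2 x 8 matrix
Total entries = rows * columns
Total = 2 * 8
Total = 16

16


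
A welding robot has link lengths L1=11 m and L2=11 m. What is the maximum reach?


Given: L1 = 11 m, L2 = 11 m
For a 2-link planar arm, max reach = L1 + L2 (fully extended)
Max reach = 11 + 11
Max reach = 22 m

22 m


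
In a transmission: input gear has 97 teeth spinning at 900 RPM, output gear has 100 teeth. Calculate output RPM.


Given: N1 = 97 teeth, w1 = 900 RPM, N2 = 100 teeth
Using N1*w1 = N2*w2
w2 = N1*w1 / N2
w2 = 97*900 / 100
w2 = 87300 / 100
w2 = 873 RPM

873 RPM


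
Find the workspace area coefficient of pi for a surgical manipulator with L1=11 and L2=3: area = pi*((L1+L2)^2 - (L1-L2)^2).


Given: L1 = 11, L2 = 3
(L1+L2)^2 = (14)^2 = 196
(L1-L2)^2 = (8)^2 = 64
Difference = 196 - 64 = 132
This equals 4*L1*L2 = 4*11*3 = 132
Workspace area = 132*pi

132


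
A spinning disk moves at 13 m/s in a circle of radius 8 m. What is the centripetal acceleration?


Given: v = 13 m/s, r = 8 m
Using a_c = v^2 / r
a_c = 13^2 / 8
a_c = 169 / 8
a_c = 169/8 m/s^2

169/8 m/s^2


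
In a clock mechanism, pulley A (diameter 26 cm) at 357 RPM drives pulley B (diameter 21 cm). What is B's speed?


Given: D1 = 26 cm, w1 = 357 RPM, D2 = 21 cm
Using D1*w1 = D2*w2
w2 = D1*w1 / D2
w2 = 26*357 / 21
w2 = 9282 / 21
w2 = 442 RPM

442 RPM


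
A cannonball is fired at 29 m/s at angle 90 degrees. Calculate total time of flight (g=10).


Given: v0 = 29 m/s, theta = 90 deg, g = 10 m/s^2
sin(90) = 1
Using T = 2*v0*sin(theta) / g
T = 2*29*1 / 10
T = 58 / 10
T = 29/5 s

29/5 s


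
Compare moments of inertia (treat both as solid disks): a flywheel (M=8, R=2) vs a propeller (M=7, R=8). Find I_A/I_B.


Given: M1=8 kg, R1=2 m, M2=7 kg, R2=8 m
For a disk: I = (1/2)*M*R^2, so I_A/I_B = (M1*R1^2)/(M2*R2^2)
M1*R1^2 = 8*4 = 32
M2*R2^2 = 7*64 = 448
I_A/I_B = 32/448 = 1/14

1/14


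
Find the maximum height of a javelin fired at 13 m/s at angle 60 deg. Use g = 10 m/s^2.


Given: v0 = 13 m/s, theta = 60 deg, g = 10 m/s^2
sin^2(60) = 3/4
Using H = v0^2 * sin^2(theta) / (2*g)
H = 13^2 * 3/4 / (2*10)
H = 169 * 3/4 / 20
H = 507/4 / 20
H = 507/80 m

507/80 m


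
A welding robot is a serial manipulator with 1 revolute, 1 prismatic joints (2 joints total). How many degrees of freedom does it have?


Given: serial robot with 1 revolute, 1 prismatic joints
DOF contribution per joint type: revolute=1, prismatic=1, spherical=3, fixed=0
DOF = 1*1 + 1*1
DOF = 2

2


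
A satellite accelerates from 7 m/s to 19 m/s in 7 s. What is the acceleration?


Given: initial velocity v0 = 7 m/s, final velocity v = 19 m/s, time t = 7 s
Using a = (v - v0) / t
a = (19 - 7) / 7
a = 12 / 7
a = 12/7 m/s^2

12/7 m/s^2


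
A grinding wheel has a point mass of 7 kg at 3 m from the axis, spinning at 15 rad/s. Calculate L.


Given: m = 7 kg, r = 3 m, omega = 15 rad/s
For a point mass: I = m*r^2
I = 7*3^2 = 7*9 = 63
L = I*omega = 63*15
L = 945 kg*m^2/s

945 kg*m^2/s


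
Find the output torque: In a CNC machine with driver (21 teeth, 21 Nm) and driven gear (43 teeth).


Given: N1 = 21, N2 = 43, T1 = 21 Nm
Using T2/T1 = N2/N1
T2 = T1 * N2 / N1
T2 = 21 * 43 / 21
T2 = 903 / 21
T2 = 43 Nm

43 Nm


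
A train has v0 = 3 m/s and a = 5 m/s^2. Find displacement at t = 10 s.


Given: v0 = 3 m/s, a = 5 m/s^2, t = 10 s
Using s = v0*t + (1/2)*a*t^2
s = 3*10 + (1/2)*5*10^2
s = 30 + (1/2)*500
s = 30 + 250
s = 280

280 m


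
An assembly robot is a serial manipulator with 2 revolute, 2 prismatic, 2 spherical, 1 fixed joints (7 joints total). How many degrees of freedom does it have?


Given: serial robot with 2 revolute, 2 prismatic, 2 spherical, 1 fixed joints
DOF contribution per joint type: revolute=1, prismatic=1, spherical=3, fixed=0
DOF = 2*1 + 2*1 + 2*3 + 1*0
DOF = 10

10


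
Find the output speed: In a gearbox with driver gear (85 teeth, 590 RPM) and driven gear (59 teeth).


Given: N1 = 85 teeth, w1 = 590 RPM, N2 = 59 teeth
Using N1*w1 = N2*w2
w2 = N1*w1 / N2
w2 = 85*590 / 59
w2 = 50150 / 59
w2 = 850 RPM

850 RPM


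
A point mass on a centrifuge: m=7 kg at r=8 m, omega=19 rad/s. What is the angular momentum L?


Given: m = 7 kg, r = 8 m, omega = 19 rad/s
For a point mass: I = m*r^2
I = 7*8^2 = 7*64 = 448
L = I*omega = 448*19
L = 8512 kg*m^2/s

8512 kg*m^2/s


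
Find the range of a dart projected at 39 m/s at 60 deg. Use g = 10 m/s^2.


Given: v0 = 39 m/s, theta = 60 deg, g = 10 m/s^2
sin(2*60) = sin(120) = sqrt(3)/2
Using R = v0^2 * sin(2*theta) / g
R = 39^2 * (sqrt(3)/2) / 10
R = 1521 * sqrt(3) / 20
R = 1521/20*sqrt(3) m

1521/20*sqrt(3) m


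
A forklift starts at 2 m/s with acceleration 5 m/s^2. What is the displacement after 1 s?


Given: v0 = 2 m/s, a = 5 m/s^2, t = 1 s
Using s = v0*t + (1/2)*a*t^2
s = 2*1 + (1/2)*5*1^2
s = 2 + (1/2)*5
s = 2 + 5/2
s = 9/2

9/2 m


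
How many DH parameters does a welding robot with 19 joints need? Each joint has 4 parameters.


Given: 19 joints, 4 DH parameters per joint (d, theta, a, alpha)
Total DH parameters = number_of_joints * 4
Total = 19 * 4
Total = 76

76


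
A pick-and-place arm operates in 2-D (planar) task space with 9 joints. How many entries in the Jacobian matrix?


Given: task space dimension = 2, joints = 9
Jacobian is a 2 x 9 matrix
Total entries = rows * columns
Total = 2 * 9
Total = 18

18


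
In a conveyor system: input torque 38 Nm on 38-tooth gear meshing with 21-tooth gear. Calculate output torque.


Given: N1 = 38, N2 = 21, T1 = 38 Nm
Using T2/T1 = N2/N1
T2 = T1 * N2 / N1
T2 = 38 * 21 / 38
T2 = 798 / 38
T2 = 21 Nm

21 Nm


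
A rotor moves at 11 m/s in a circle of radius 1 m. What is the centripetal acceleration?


Given: v = 11 m/s, r = 1 m
Using a_c = v^2 / r
a_c = 11^2 / 1
a_c = 121 / 1
a_c = 121 m/s^2

121 m/s^2


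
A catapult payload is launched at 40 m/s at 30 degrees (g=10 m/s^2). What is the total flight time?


Given: v0 = 40 m/s, theta = 30 deg, g = 10 m/s^2
sin(30) = 1/2
Using T = 2*v0*sin(theta) / g
T = 2*40*1/2 / 10
T = 40 / 10
T = 4 s

4 s


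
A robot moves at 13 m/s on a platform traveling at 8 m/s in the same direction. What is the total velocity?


Given: object velocity = 13 m/s, platform velocity = 8 m/s (same direction)
Using classical velocity addition: v_total = v_object + v_platform
v_total = 13 + 8
v_total = 21 m/s

21 m/s


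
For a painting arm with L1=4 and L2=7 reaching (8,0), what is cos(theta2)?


Given: L1 = 4, L2 = 7, target (x, y) = (8, 0)
Using cos(theta2) = (x^2 + y^2 - L1^2 - L2^2) / (2*L1*L2)
x^2 + y^2 = 8^2 + 0 = 64
L1^2 + L2^2 = 16 + 49 = 65
Numerator = 64 - 65 = -1
Denominator = 2*4*7 = 56
cos(theta2) = -1/56 = -1/56

-1/56


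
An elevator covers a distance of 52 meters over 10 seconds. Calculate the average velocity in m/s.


Given: distance d = 52 m, time t = 10 s
Using v = d / t
v = 52 / 10
v = 26/5 m/s

26/5 m/s


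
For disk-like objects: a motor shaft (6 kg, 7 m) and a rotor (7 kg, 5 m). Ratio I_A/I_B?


Given: M1=6 kg, R1=7 m, M2=7 kg, R2=5 m
For a disk: I = (1/2)*M*R^2, so I_A/I_B = (M1*R1^2)/(M2*R2^2)
M1*R1^2 = 6*49 = 294
M2*R2^2 = 7*25 = 175
I_A/I_B = 294/175 = 42/25

42/25


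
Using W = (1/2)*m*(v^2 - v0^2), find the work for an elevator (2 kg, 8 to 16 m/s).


Given: m = 2 kg, v0 = 8 m/s, v = 16 m/s
Using W = (1/2)*m*(v^2 - v0^2)
v^2 = 16^2 = 256
v0^2 = 8^2 = 64
v^2 - v0^2 = 256 - 64 = 192
W = (1/2)*2*192 = 192 J

192 J


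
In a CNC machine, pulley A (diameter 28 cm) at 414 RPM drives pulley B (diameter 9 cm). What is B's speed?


Given: D1 = 28 cm, w1 = 414 RPM, D2 = 9 cm
Using D1*w1 = D2*w2
w2 = D1*w1 / D2
w2 = 28*414 / 9
w2 = 11592 / 9
w2 = 1288 RPM

1288 RPM


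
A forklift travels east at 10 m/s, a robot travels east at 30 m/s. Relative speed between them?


Given: v_A = 10 m/s east, v_B = 30 m/s east
Both move in the same direction; relative speed = |v_A - v_B|
|10 - 30| = |-20|
= 20 m/s

20 m/s


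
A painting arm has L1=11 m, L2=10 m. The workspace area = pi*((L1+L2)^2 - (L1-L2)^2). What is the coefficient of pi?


Given: L1 = 11, L2 = 10
(L1+L2)^2 = (21)^2 = 441
(L1-L2)^2 = (1)^2 = 1
Difference = 441 - 1 = 440
This equals 4*L1*L2 = 4*11*10 = 440
Workspace area = 440*pi

440


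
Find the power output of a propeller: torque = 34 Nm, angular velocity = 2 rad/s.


Given: tau = 34 Nm, omega = 2 rad/s
Using P = tau * omega
P = 34 * 2
P = 68 W

68 W


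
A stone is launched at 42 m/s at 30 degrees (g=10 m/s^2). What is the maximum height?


Given: v0 = 42 m/s, theta = 30 deg, g = 10 m/s^2
sin^2(30) = 1/4
Using H = v0^2 * sin^2(theta) / (2*g)
H = 42^2 * 1/4 / (2*10)
H = 1764 * 1/4 / 20
H = 441 / 20
H = 441/20 m

441/20 m


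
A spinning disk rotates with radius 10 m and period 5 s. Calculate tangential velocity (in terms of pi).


Given: radius r = 10 m, period T = 5 s
Using v = 2*pi*r / T
v = 2*pi*10 / 5
v = 20*pi / 5
v = 4*pi m/s

4*pi m/s


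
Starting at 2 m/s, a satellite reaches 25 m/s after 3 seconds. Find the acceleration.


Given: initial velocity v0 = 2 m/s, final velocity v = 25 m/s, time t = 3 s
Using a = (v - v0) / t
a = (25 - 2) / 3
a = 23 / 3
a = 23/3 m/s^2

23/3 m/s^2


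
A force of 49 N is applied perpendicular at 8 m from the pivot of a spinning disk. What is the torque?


Given: F = 49 N, r = 8 m, angle = 90 deg (perpendicular)
Using tau = F * r * sin(90)
sin(90) = 1
tau = 49 * 8 * 1
tau = 392 Nm

392 Nm


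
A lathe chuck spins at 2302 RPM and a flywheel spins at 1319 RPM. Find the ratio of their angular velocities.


Given: RPM_A = 2302, RPM_B = 1319
omega = 2*pi*RPM/60, so omega_A/omega_B = RPM_A / RPM_B
omega_A/omega_B = 2302 / 1319
omega_A/omega_B = 2302/1319

2302/1319


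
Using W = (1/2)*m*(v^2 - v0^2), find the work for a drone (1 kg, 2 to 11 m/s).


Given: m = 1 kg, v0 = 2 m/s, v = 11 m/s
Using W = (1/2)*m*(v^2 - v0^2)
v^2 = 11^2 = 121
v0^2 = 2^2 = 4
v^2 - v0^2 = 121 - 4 = 117
W = (1/2)*1*117 = 117/2 J

117/2 J


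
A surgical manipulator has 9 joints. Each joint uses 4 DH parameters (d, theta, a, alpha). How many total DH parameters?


Given: 9 joints, 4 DH parameters per joint (d, theta, a, alpha)
Total DH parameters = number_of_joints * 4
Total = 9 * 4
Total = 36

36


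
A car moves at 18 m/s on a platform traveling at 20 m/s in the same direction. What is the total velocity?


Given: object velocity = 18 m/s, platform velocity = 20 m/s (same direction)
Using classical velocity addition: v_total = v_object + v_platform
v_total = 18 + 20
v_total = 38 m/s

38 m/s


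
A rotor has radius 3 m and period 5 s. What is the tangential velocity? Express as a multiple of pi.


Given: radius r = 3 m, period T = 5 s
Using v = 2*pi*r / T
v = 2*pi*3 / 5
v = 6*pi / 5
v = 6/5*pi m/s

6/5*pi m/s


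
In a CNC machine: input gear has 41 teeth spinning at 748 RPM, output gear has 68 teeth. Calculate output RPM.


Given: N1 = 41 teeth, w1 = 748 RPM, N2 = 68 teeth
Using N1*w1 = N2*w2
w2 = N1*w1 / N2
w2 = 41*748 / 68
w2 = 30668 / 68
w2 = 451 RPM

451 RPM


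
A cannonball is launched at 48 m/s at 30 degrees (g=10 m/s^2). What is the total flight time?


Given: v0 = 48 m/s, theta = 30 deg, g = 10 m/s^2
sin(30) = 1/2
Using T = 2*v0*sin(theta) / g
T = 2*48*1/2 / 10
T = 48 / 10
T = 24/5 s

24/5 s


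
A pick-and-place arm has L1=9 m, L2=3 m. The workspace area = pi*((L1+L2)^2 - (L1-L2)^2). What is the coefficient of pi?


Given: L1 = 9, L2 = 3
(L1+L2)^2 = (12)^2 = 144
(L1-L2)^2 = (6)^2 = 36
Difference = 144 - 36 = 108
This equals 4*L1*L2 = 4*9*3 = 108
Workspace area = 108*pi

108


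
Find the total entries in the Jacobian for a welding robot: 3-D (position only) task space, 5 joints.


Given: task space dimension = 3, joints = 5
Jacobian is a 3 x 5 matrix
Total entries = rows * columns
Total = 3 * 5
Total = 15

15


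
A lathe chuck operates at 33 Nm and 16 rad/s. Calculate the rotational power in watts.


Given: tau = 33 Nm, omega = 16 rad/s
Using P = tau * omega
P = 33 * 16
P = 528 W

528 W


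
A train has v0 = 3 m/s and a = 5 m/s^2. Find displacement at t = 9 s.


Given: v0 = 3 m/s, a = 5 m/s^2, t = 9 s
Using s = v0*t + (1/2)*a*t^2
s = 3*9 + (1/2)*5*9^2
s = 27 + (1/2)*405
s = 27 + 405/2
s = 459/2

459/2 m


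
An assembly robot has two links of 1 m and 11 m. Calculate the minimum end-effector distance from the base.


Given: L1 = 1 m, L2 = 11 m
For a 2-link planar arm, min reach = |L1 - L2| (second link folded back)
Min reach = |1 - 11|
Min reach = 10 m

10 m


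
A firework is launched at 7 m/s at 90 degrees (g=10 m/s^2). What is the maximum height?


Given: v0 = 7 m/s, theta = 90 deg, g = 10 m/s^2
sin^2(90) = 1
Using H = v0^2 * sin^2(theta) / (2*g)
H = 7^2 * 1 / (2*10)
H = 49 * 1 / 20
H = 49 / 20
H = 49/20 m

49/20 m
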